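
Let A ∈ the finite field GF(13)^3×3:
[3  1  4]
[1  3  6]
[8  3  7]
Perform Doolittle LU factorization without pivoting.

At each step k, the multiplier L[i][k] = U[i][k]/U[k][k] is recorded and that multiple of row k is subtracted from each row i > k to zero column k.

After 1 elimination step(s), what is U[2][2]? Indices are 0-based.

U[2][2] = 5

Step 1: pivot at (0,0) is 3.
  row1 ← row1 − (9)·row0  ⇒  L[1][0]=9, U row1=(0, 7, 9)
  row2 ← row2 − (7)·row0  ⇒  L[2][0]=7, U row2=(0, 9, 5)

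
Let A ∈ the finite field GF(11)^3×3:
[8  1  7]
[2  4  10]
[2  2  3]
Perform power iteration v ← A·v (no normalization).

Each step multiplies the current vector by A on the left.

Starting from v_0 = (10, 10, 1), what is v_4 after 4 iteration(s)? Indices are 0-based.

v_0 = (10, 10, 1).
v_1 = A·v_0 = (9, 4, 10).
v_2 = A·v_1 = (3, 2, 1).
v_3 = A·v_2 = (0, 2, 2).
v_4 = A·v_3 = (5, 6, 10).

v_4 = (5, 6, 10)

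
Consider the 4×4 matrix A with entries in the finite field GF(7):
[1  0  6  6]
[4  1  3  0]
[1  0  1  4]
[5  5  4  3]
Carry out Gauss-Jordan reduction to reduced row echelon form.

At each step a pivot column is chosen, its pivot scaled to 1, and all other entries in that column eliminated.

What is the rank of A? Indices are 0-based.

[1] R0 /= 1  ⇒  (1, 0, 6, 6)
     R1 -= 4·R0  ⇒  (0, 1, 0, 4)
     R2 -= 1·R0  ⇒  (0, 0, 2, 5)
     R3 -= 5·R0  ⇒  (0, 5, 2, 1)
[2] R1 /= 1  ⇒  (0, 1, 0, 4)
     R3 -= 5·R1  ⇒  (0, 0, 2, 2)
[3] R2 /= 2  ⇒  (0, 0, 1, 6)
     R0 -= 6·R2  ⇒  (1, 0, 0, 5)
     R3 -= 2·R2  ⇒  (0, 0, 0, 4)
[4] R3 /= 4  ⇒  (0, 0, 0, 1)
     R0 -= 5·R3  ⇒  (1, 0, 0, 0)
     R1 -= 4·R3  ⇒  (0, 1, 0, 0)
     R2 -= 6·R3  ⇒  (0, 0, 1, 0)

rank = 4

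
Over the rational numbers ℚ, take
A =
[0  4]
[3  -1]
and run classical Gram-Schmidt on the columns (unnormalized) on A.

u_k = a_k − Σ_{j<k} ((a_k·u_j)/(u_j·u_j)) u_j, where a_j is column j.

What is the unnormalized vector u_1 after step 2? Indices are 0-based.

Step 1: u_0 = a_0 = (0, 3).
Step 2: u_1 = a_1 − (-1/3)·u_0 = (4, 0).

u_1 = (4, 0)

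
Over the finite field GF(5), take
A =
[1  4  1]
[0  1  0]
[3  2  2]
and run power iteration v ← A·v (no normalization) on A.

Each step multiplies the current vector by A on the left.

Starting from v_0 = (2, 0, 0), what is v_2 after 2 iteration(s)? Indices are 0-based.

v_0 = (2, 0, 0).
v_1 = A·v_0 = (2, 0, 1).
v_2 = A·v_1 = (3, 0, 3).

v_2 = (3, 0, 3)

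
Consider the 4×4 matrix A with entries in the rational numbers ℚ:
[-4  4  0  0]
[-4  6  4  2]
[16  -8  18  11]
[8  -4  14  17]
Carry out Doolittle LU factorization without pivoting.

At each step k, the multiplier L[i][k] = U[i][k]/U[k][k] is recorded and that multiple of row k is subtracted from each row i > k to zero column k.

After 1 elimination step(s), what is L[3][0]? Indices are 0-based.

k=0: U[0][0]=-4
  eliminate (1,0): mult=1, new row 1: (0, 2, 4, 2); set L[1][0]=1
  eliminate (2,0): mult=-4, new row 2: (0, 8, 18, 11); set L[2][0]=-4
  eliminate (3,0): mult=-2, new row 3: (0, 4, 14, 17); set L[3][0]=-2

L[3][0] = -2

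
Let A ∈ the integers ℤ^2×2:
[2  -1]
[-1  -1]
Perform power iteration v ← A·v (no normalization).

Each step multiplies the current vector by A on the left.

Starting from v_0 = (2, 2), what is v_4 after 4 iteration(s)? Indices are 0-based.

v_4 = (38, -4)

v_0 = (2, 2).
v_1 = A·v_0 = (2, -4).
v_2 = A·v_1 = (8, 2).
v_3 = A·v_2 = (14, -10).
v_4 = A·v_3 = (38, -4).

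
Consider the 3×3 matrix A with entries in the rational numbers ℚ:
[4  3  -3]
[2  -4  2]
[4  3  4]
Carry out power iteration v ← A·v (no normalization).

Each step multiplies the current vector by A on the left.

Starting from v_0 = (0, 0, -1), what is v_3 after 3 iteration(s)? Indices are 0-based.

v_0 = (0, 0, -1).
v_1 = A·v_0 = (3, -2, -4).
v_2 = A·v_1 = (18, 6, -10).
v_3 = A·v_2 = (120, -8, 50).

v_3 = (120, -8, 50)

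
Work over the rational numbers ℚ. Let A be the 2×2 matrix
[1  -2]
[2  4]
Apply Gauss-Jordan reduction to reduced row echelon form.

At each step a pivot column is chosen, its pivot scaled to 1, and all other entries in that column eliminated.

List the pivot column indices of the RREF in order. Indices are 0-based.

pivot columns: 0, 1

[1] R0 /= 1  ⇒  (1, -2)
     R1 -= 2·R0  ⇒  (0, 8)
[2] R1 /= 8  ⇒  (0, 1)
     R0 -= -2·R1  ⇒  (1, 0)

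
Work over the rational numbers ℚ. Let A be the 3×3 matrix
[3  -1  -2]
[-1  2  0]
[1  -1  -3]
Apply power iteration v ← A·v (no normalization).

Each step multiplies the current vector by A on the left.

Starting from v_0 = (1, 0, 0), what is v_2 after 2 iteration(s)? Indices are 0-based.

v_0 = (1, 0, 0).
v_1 = A·v_0 = (3, -1, 1).
v_2 = A·v_1 = (8, -5, 1).

v_2 = (8, -5, 1)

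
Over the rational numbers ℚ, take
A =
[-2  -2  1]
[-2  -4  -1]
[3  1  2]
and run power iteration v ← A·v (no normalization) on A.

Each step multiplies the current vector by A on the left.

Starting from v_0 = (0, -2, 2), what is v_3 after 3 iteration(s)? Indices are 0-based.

v_3 = (148, 168, -48)

v_0 = (0, -2, 2).
v_1 = A·v_0 = (6, 6, 2).
v_2 = A·v_1 = (-22, -38, 28).
v_3 = A·v_2 = (148, 168, -48).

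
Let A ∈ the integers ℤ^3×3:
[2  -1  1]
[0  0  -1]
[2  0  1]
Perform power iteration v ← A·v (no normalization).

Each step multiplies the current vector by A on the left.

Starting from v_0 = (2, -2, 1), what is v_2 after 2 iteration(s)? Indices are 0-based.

v_2 = (20, -5, 19)

v_0 = (2, -2, 1).
v_1 = A·v_0 = (7, -1, 5).
v_2 = A·v_1 = (20, -5, 19).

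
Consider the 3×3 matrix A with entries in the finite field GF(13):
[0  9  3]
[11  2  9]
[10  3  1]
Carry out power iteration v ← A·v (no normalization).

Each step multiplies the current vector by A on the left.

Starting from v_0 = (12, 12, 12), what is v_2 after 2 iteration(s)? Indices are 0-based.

v_2 = (7, 10, 8)

v_0 = (12, 12, 12).
v_1 = A·v_0 = (1, 4, 12).
v_2 = A·v_1 = (7, 10, 8).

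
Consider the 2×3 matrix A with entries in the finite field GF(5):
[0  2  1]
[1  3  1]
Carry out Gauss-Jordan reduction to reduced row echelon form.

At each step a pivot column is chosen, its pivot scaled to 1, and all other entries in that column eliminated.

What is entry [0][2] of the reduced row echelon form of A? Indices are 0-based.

pivot(0,0): swap R0↔R1
pivot(0,0)=1: scale R0 → (1, 3, 1)
pivot(1,1)=2: scale R1 → (0, 1, 3)
  clear (0,1): R0 −= (3)R1 → (1, 0, 2)

M[0][2] = 2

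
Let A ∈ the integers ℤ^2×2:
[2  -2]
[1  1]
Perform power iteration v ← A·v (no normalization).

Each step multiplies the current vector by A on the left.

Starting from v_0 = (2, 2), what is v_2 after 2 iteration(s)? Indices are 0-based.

v_2 = (-8, 4)

v_0 = (2, 2).
v_1 = A·v_0 = (0, 4).
v_2 = A·v_1 = (-8, 4).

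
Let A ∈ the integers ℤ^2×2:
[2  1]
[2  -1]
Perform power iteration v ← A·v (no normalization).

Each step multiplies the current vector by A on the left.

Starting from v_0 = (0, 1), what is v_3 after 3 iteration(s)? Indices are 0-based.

v_0 = (0, 1).
v_1 = A·v_0 = (1, -1).
v_2 = A·v_1 = (1, 3).
v_3 = A·v_2 = (5, -1).

v_3 = (5, -1)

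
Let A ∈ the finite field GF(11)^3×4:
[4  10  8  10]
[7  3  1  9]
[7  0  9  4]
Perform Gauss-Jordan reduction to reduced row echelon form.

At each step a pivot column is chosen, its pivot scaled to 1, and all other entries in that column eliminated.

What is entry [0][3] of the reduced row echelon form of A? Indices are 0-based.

M[0][3] = 6

pivot(0,0)=4: scale R0 → (1, 8, 2, 8)
  clear (1,0): R1 −= (7)R0 → (0, 2, 9, 8)
  clear (2,0): R2 −= (7)R0 → (0, 10, 6, 3)
pivot(1,1)=2: scale R1 → (0, 1, 10, 4)
  clear (0,1): R0 −= (8)R1 → (1, 0, 10, 9)
  clear (2,1): R2 −= (10)R1 → (0, 0, 5, 7)
pivot(2,2)=5: scale R2 → (0, 0, 1, 8)
  clear (0,2): R0 −= (10)R2 → (1, 0, 0, 6)
  clear (1,2): R1 −= (10)R2 → (0, 1, 0, 1)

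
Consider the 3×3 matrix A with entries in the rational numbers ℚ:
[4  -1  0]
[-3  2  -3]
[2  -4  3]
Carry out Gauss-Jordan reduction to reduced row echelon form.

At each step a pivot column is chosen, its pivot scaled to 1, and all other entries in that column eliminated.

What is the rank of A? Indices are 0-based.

rank = 3

[1] R0 /= 4  ⇒  (1, -1/4, 0)
     R1 -= -3·R0  ⇒  (0, 5/4, -3)
     R2 -= 2·R0  ⇒  (0, -7/2, 3)
[2] R1 /= 5/4  ⇒  (0, 1, -12/5)
     R0 -= -1/4·R1  ⇒  (1, 0, -3/5)
     R2 -= -7/2·R1  ⇒  (0, 0, -27/5)
[3] R2 /= -27/5  ⇒  (0, 0, 1)
     R0 -= -3/5·R2  ⇒  (1, 0, 0)
     R1 -= -12/5·R2  ⇒  (0, 1, 0)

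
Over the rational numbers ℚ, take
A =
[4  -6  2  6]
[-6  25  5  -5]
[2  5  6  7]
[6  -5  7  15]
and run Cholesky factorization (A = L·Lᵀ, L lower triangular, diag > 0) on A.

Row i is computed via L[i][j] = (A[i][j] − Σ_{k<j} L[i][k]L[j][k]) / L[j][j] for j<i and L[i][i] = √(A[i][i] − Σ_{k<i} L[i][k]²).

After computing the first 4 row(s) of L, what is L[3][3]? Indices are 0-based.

Step 1: L[0][0] = √(4) = 2.
  L[1][0] = (-6) / L[0][0] = -3.
Step 2: L[1][1] = √(16) = 4.
  L[2][0] = (2) / L[0][0] = 1.
  L[2][1] = (8) / L[1][1] = 2.
Step 3: L[2][2] = √(1) = 1.
  L[3][0] = (6) / L[0][0] = 3.
  L[3][1] = (4) / L[1][1] = 1.
  L[3][2] = (2) / L[2][2] = 2.
Step 4: L[3][3] = √(1) = 1.

L[3][3] = 1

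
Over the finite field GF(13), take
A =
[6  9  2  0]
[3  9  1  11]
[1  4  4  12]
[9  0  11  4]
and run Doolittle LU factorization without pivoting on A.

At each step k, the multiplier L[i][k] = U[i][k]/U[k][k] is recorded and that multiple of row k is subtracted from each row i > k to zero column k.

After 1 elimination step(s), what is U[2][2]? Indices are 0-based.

U[2][2] = 8

Step 1: pivot at (0,0) is 6.
  row1 ← row1 − (7)·row0  ⇒  L[1][0]=7, U row1=(0, 11, 0, 11)
  row2 ← row2 − (11)·row0  ⇒  L[2][0]=11, U row2=(0, 9, 8, 12)
  row3 ← row3 − (8)·row0  ⇒  L[3][0]=8, U row3=(0, 6, 8, 4)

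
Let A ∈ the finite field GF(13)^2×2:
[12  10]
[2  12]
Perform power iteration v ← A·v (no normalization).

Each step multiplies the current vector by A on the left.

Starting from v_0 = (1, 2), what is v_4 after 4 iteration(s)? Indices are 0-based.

v_4 = (11, 3)

v_0 = (1, 2).
v_1 = A·v_0 = (6, 0).
v_2 = A·v_1 = (7, 12).
v_3 = A·v_2 = (9, 2).
v_4 = A·v_3 = (11, 3).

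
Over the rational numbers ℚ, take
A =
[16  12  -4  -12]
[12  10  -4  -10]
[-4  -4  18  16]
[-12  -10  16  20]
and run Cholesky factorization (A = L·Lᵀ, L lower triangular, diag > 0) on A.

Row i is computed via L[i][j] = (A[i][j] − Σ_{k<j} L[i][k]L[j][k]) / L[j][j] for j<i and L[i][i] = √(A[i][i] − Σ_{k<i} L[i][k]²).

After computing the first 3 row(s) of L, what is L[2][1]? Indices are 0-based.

Step 1: L[0][0] = √(16) = 4.
  L[1][0] = (12) / L[0][0] = 3.
Step 2: L[1][1] = √(1) = 1.
  L[2][0] = (-4) / L[0][0] = -1.
  L[2][1] = (-1) / L[1][1] = -1.
Step 3: L[2][2] = √(16) = 4.

L[2][1] = -1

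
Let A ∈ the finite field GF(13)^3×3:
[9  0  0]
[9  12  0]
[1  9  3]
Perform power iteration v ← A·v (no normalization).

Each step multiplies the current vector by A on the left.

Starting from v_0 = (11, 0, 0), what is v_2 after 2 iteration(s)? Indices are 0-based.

v_0 = (11, 0, 0).
v_1 = A·v_0 = (8, 8, 11).
v_2 = A·v_1 = (7, 12, 9).

v_2 = (7, 12, 9)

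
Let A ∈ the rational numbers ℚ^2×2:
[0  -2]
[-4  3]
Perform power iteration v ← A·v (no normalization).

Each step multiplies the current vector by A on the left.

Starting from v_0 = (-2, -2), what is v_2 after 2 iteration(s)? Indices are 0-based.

v_2 = (-4, -10)

v_0 = (-2, -2).
v_1 = A·v_0 = (4, 2).
v_2 = A·v_1 = (-4, -10).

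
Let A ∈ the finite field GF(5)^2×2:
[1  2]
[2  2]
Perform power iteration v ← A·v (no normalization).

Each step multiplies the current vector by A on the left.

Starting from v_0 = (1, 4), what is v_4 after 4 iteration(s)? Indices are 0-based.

v_4 = (3, 3)

v_0 = (1, 4).
v_1 = A·v_0 = (4, 0).
v_2 = A·v_1 = (4, 3).
v_3 = A·v_2 = (0, 4).
v_4 = A·v_3 = (3, 3).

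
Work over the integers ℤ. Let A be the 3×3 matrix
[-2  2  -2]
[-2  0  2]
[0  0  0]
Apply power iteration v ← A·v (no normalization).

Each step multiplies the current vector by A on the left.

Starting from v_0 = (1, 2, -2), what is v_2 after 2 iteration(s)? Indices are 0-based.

v_2 = (-24, -12, 0)

v_0 = (1, 2, -2).
v_1 = A·v_0 = (6, -6, 0).
v_2 = A·v_1 = (-24, -12, 0).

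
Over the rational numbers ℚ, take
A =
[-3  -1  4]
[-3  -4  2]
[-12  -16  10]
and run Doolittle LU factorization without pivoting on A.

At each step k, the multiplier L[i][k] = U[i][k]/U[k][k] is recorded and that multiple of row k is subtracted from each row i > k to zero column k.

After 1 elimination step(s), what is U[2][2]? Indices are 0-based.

Step 1: pivot at (0,0) is -3.
  row1 ← row1 − (1)·row0  ⇒  L[1][0]=1, U row1=(0, -3, -2)
  row2 ← row2 − (4)·row0  ⇒  L[2][0]=4, U row2=(0, -12, -6)

U[2][2] = -6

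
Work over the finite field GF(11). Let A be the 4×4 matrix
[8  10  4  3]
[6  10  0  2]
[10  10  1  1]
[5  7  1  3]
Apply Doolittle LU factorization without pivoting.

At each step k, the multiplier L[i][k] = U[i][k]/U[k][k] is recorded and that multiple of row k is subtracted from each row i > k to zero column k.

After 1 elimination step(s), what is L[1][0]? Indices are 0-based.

L[1][0] = 9

k=0: U[0][0]=8
  eliminate (1,0): mult=9, new row 1: (0, 8, 8, 8); set L[1][0]=9
  eliminate (2,0): mult=4, new row 2: (0, 3, 7, 0); set L[2][0]=4
  eliminate (3,0): mult=2, new row 3: (0, 9, 4, 8); set L[3][0]=2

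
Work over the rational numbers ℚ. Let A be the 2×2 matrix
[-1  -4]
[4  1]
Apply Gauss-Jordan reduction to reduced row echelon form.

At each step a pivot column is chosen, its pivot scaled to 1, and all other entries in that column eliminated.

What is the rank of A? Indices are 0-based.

rank = 2

pivot(0,0)=-1: scale R0 → (1, 4)
  clear (1,0): R1 −= (4)R0 → (0, -15)
pivot(1,1)=-15: scale R1 → (0, 1)
  clear (0,1): R0 −= (4)R1 → (1, 0)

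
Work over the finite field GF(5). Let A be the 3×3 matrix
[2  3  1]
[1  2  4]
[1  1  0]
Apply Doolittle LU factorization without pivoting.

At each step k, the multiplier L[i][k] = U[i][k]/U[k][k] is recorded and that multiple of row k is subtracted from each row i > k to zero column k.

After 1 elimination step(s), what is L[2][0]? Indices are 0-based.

L[2][0] = 3

Step 1: pivot at (0,0) is 2.
  row1 ← row1 − (3)·row0  ⇒  L[1][0]=3, U row1=(0, 3, 1)
  row2 ← row2 − (3)·row0  ⇒  L[2][0]=3, U row2=(0, 2, 2)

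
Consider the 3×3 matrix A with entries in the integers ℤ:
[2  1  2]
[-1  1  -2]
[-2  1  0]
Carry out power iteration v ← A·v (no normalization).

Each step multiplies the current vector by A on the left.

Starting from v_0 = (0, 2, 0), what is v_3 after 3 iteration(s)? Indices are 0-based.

v_0 = (0, 2, 0).
v_1 = A·v_0 = (2, 2, 2).
v_2 = A·v_1 = (10, -4, -2).
v_3 = A·v_2 = (12, -10, -24).

v_3 = (12, -10, -24)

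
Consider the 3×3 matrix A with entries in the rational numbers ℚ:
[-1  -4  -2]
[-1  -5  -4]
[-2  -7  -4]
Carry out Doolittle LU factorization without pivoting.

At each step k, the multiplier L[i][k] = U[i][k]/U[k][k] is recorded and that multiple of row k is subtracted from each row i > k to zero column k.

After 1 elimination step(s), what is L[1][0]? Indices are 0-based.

k=0: U[0][0]=-1
  eliminate (1,0): mult=1, new row 1: (0, -1, -2); set L[1][0]=1
  eliminate (2,0): mult=2, new row 2: (0, 1, 0); set L[2][0]=2

L[1][0] = 1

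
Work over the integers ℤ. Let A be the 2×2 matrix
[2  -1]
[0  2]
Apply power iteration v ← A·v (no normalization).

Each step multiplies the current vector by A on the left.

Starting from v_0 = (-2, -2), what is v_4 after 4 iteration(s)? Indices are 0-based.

v_4 = (32, -32)

v_0 = (-2, -2).
v_1 = A·v_0 = (-2, -4).
v_2 = A·v_1 = (0, -8).
v_3 = A·v_2 = (8, -16).
v_4 = A·v_3 = (32, -32).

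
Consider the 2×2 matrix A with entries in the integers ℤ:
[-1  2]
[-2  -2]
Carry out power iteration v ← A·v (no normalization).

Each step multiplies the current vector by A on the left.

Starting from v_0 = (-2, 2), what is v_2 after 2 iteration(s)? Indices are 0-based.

v_2 = (-6, -12)

v_0 = (-2, 2).
v_1 = A·v_0 = (6, 0).
v_2 = A·v_1 = (-6, -12).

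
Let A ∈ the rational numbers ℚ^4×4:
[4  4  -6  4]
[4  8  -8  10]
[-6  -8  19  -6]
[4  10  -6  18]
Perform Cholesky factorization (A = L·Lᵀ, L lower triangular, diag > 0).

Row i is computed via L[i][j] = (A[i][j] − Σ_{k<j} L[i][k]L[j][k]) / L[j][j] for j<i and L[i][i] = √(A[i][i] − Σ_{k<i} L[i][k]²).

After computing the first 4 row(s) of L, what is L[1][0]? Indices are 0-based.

Step 1: L[0][0] = √(4) = 2.
  L[1][0] = (4) / L[0][0] = 2.
Step 2: L[1][1] = √(4) = 2.
  L[2][0] = (-6) / L[0][0] = -3.
  L[2][1] = (-2) / L[1][1] = -1.
Step 3: L[2][2] = √(9) = 3.
  L[3][0] = (4) / L[0][0] = 2.
  L[3][1] = (6) / L[1][1] = 3.
  L[3][2] = (3) / L[2][2] = 1.
Step 4: L[3][3] = √(4) = 2.

L[1][0] = 2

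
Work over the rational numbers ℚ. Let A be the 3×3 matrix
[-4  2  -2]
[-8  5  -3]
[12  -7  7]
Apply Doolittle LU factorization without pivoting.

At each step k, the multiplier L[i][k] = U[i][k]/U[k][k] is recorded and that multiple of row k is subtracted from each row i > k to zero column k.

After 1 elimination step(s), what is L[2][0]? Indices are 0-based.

L[2][0] = -3

Step 1: pivot at (0,0) is -4.
  row1 ← row1 − (2)·row0  ⇒  L[1][0]=2, U row1=(0, 1, 1)
  row2 ← row2 − (-3)·row0  ⇒  L[2][0]=-3, U row2=(0, -1, 1)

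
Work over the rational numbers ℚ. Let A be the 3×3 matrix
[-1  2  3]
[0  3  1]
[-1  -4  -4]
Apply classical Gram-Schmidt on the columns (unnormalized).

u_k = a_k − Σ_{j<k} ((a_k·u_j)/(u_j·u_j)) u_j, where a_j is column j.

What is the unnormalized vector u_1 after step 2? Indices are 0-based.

u_1 = (3, 3, -3)

Step 1: u_0 = a_0 = (-1, 0, -1).
Step 2: u_1 = a_1 − (1)·u_0 = (3, 3, -3).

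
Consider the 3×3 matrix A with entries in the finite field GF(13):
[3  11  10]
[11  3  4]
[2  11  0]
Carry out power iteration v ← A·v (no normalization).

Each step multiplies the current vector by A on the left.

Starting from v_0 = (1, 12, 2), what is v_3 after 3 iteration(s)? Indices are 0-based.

v_3 = (11, 0, 8)

v_0 = (1, 12, 2).
v_1 = A·v_0 = (12, 3, 4).
v_2 = A·v_1 = (5, 1, 5).
v_3 = A·v_2 = (11, 0, 8).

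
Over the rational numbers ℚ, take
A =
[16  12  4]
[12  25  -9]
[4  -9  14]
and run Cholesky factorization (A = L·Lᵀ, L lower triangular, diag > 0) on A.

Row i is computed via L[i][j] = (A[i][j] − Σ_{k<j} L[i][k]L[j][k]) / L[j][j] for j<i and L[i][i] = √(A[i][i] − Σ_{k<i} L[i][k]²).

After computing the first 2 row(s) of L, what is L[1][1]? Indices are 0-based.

Step 1: L[0][0] = √(16) = 4.
  L[1][0] = (12) / L[0][0] = 3.
Step 2: L[1][1] = √(16) = 4.

L[1][1] = 4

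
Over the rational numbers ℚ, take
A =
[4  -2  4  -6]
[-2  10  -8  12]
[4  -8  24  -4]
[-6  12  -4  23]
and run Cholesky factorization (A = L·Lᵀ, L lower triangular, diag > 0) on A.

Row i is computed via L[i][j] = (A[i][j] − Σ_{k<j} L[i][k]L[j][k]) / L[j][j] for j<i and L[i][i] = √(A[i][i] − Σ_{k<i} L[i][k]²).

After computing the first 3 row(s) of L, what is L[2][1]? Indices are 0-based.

Step 1: L[0][0] = √(4) = 2.
  L[1][0] = (-2) / L[0][0] = -1.
Step 2: L[1][1] = √(9) = 3.
  L[2][0] = (4) / L[0][0] = 2.
  L[2][1] = (-6) / L[1][1] = -2.
Step 3: L[2][2] = √(16) = 4.

L[2][1] = -2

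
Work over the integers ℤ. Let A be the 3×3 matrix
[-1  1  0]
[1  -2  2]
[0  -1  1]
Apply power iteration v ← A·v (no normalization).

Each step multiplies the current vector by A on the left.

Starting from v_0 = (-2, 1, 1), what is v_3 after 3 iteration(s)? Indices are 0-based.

v_0 = (-2, 1, 1).
v_1 = A·v_0 = (3, -2, 0).
v_2 = A·v_1 = (-5, 7, 2).
v_3 = A·v_2 = (12, -15, -5).

v_3 = (12, -15, -5)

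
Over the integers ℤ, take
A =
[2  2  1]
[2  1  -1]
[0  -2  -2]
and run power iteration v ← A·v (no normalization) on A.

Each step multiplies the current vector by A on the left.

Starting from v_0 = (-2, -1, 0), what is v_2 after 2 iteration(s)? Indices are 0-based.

v_2 = (-20, -19, 6)

v_0 = (-2, -1, 0).
v_1 = A·v_0 = (-6, -5, 2).
v_2 = A·v_1 = (-20, -19, 6).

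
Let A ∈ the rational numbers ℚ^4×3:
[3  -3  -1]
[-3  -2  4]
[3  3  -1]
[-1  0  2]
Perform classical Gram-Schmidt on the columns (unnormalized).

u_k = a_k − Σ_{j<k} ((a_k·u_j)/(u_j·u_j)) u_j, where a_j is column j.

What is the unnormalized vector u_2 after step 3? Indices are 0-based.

Step 1: u_0 = a_0 = (3, -3, 3, -1).
Step 2: u_1 = a_1 − (3/14)·u_0 = (-51/14, -19/14, 33/14, 3/14).
Step 3: u_2 = a_2 − (-5/7)·u_0 − (-26/145)·u_1 = (71/145, 234/145, 227/145, 192/145).

u_2 = (71/145, 234/145, 227/145, 192/145)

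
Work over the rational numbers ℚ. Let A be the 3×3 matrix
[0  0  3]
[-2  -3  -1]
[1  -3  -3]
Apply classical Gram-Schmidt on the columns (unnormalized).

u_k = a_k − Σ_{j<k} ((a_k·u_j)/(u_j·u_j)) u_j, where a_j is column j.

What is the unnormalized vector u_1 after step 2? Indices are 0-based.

Step 1: u_0 = a_0 = (0, -2, 1).
Step 2: u_1 = a_1 − (3/5)·u_0 = (0, -9/5, -18/5).

u_1 = (0, -9/5, -18/5)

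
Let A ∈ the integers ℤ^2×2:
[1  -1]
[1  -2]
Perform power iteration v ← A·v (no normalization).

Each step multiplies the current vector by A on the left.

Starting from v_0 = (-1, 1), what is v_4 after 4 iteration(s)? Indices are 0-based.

v_4 = (4, 11)

v_0 = (-1, 1).
v_1 = A·v_0 = (-2, -3).
v_2 = A·v_1 = (1, 4).
v_3 = A·v_2 = (-3, -7).
v_4 = A·v_3 = (4, 11).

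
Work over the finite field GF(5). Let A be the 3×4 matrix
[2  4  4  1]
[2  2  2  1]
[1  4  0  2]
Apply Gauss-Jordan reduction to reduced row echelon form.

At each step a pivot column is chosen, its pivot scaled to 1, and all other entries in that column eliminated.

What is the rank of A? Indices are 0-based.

rank = 3

pivot(0,0)=2: scale R0 → (1, 2, 2, 3)
  clear (1,0): R1 −= (2)R0 → (0, 3, 3, 0)
  clear (2,0): R2 −= (1)R0 → (0, 2, 3, 4)
pivot(1,1)=3: scale R1 → (0, 1, 1, 0)
  clear (0,1): R0 −= (2)R1 → (1, 0, 0, 3)
  clear (2,1): R2 −= (2)R1 → (0, 0, 1, 4)
pivot(2,2)=1: scale R2 → (0, 0, 1, 4)
  clear (1,2): R1 −= (1)R2 → (0, 1, 0, 1)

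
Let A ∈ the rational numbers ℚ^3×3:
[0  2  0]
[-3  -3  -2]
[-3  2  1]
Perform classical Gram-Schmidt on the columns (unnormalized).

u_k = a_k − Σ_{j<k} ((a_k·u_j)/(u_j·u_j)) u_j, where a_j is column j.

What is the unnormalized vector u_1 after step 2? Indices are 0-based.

Step 1: u_0 = a_0 = (0, -3, -3).
Step 2: u_1 = a_1 − (1/6)·u_0 = (2, -5/2, 5/2).

u_1 = (2, -5/2, 5/2)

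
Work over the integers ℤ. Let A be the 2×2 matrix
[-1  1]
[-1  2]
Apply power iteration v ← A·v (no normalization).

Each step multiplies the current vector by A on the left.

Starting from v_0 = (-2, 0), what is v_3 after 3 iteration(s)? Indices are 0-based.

v_3 = (2, 4)

v_0 = (-2, 0).
v_1 = A·v_0 = (2, 2).
v_2 = A·v_1 = (0, 2).
v_3 = A·v_2 = (2, 4).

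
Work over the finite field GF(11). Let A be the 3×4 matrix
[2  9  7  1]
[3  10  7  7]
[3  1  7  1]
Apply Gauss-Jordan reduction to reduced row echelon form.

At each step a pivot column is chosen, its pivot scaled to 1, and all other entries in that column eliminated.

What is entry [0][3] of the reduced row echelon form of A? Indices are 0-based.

pivot(0,0)=2: scale R0 → (1, 10, 9, 6)
  clear (1,0): R1 −= (3)R0 → (0, 2, 2, 0)
  clear (2,0): R2 −= (3)R0 → (0, 4, 2, 5)
pivot(1,1)=2: scale R1 → (0, 1, 1, 0)
  clear (0,1): R0 −= (10)R1 → (1, 0, 10, 6)
  clear (2,1): R2 −= (4)R1 → (0, 0, 9, 5)
pivot(2,2)=9: scale R2 → (0, 0, 1, 3)
  clear (0,2): R0 −= (10)R2 → (1, 0, 0, 9)
  clear (1,2): R1 −= (1)R2 → (0, 1, 0, 8)

M[0][3] = 9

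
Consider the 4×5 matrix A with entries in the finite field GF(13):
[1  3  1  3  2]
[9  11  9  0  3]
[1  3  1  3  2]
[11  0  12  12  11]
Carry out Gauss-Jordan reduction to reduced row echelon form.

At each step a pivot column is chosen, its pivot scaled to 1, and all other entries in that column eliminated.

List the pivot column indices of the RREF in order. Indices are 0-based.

pivot columns: 0, 1, 2

pivot(0,0)=1: scale R0 → (1, 3, 1, 3, 2)
  clear (1,0): R1 −= (9)R0 → (0, 10, 0, 12, 11)
  clear (2,0): R2 −= (1)R0 → (0, 0, 0, 0, 0)
  clear (3,0): R3 −= (11)R0 → (0, 6, 1, 5, 2)
pivot(1,1)=10: scale R1 → (0, 1, 0, 9, 5)
  clear (0,1): R0 −= (3)R1 → (1, 0, 1, 2, 0)
  clear (3,1): R3 −= (6)R1 → (0, 0, 1, 3, 11)
pivot(2,2): swap R2↔R3
pivot(2,2)=1: scale R2 → (0, 0, 1, 3, 11)
  clear (0,2): R0 −= (1)R2 → (1, 0, 0, 12, 2)
col 3: no nonzero at/below row 3; advance.
col 4: no nonzero at/below row 3; advance.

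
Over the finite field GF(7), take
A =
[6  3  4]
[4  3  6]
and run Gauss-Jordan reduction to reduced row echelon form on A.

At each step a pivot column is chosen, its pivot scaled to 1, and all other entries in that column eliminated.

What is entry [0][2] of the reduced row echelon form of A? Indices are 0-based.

pivot(0,0)=6: scale R0 → (1, 4, 3)
  clear (1,0): R1 −= (4)R0 → (0, 1, 1)
pivot(1,1)=1: scale R1 → (0, 1, 1)
  clear (0,1): R0 −= (4)R1 → (1, 0, 6)

M[0][2] = 6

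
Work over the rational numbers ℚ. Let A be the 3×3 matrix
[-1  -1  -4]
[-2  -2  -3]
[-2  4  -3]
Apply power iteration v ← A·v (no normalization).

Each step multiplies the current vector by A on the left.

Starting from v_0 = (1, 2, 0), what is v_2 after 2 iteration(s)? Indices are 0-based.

v_2 = (-15, 0, -36)

v_0 = (1, 2, 0).
v_1 = A·v_0 = (-3, -6, 6).
v_2 = A·v_1 = (-15, 0, -36).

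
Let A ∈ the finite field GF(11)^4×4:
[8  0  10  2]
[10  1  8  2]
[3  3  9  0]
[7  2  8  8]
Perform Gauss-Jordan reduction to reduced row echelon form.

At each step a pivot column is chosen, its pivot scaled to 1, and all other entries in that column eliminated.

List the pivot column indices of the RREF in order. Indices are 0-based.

step 1: normalize row 0 (÷8) = (1, 0, 4, 3)
  row 1: subtract 10×row0 = (0, 1, 1, 5)
  row 2: subtract 3×row0 = (0, 3, 8, 2)
  row 3: subtract 7×row0 = (0, 2, 2, 9)
step 2: normalize row 1 (÷1) = (0, 1, 1, 5)
  row 2: subtract 3×row1 = (0, 0, 5, 9)
  row 3: subtract 2×row1 = (0, 0, 0, 10)
step 3: normalize row 2 (÷5) = (0, 0, 1, 4)
  row 0: subtract 4×row2 = (1, 0, 0, 9)
  row 1: subtract 1×row2 = (0, 1, 0, 1)
step 4: normalize row 3 (÷10) = (0, 0, 0, 1)
  row 0: subtract 9×row3 = (1, 0, 0, 0)
  row 1: subtract 1×row3 = (0, 1, 0, 0)
  row 2: subtract 4×row3 = (0, 0, 1, 0)

pivot columns: 0, 1, 2, 3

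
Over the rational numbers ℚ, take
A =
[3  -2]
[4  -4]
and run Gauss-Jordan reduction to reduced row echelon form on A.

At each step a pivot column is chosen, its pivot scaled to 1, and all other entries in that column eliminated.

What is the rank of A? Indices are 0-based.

step 1: normalize row 0 (÷3) = (1, -2/3)
  row 1: subtract 4×row0 = (0, -4/3)
step 2: normalize row 1 (÷-4/3) = (0, 1)
  row 0: subtract -2/3×row1 = (1, 0)

rank = 2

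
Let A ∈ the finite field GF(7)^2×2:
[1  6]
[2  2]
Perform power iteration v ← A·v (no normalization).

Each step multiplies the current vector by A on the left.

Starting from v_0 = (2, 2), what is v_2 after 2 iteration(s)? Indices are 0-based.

v_2 = (6, 2)

v_0 = (2, 2).
v_1 = A·v_0 = (0, 1).
v_2 = A·v_1 = (6, 2).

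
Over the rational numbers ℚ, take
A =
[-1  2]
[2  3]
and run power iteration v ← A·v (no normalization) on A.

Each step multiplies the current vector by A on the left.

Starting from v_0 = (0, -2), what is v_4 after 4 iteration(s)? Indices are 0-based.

v_4 = (-144, -370)

v_0 = (0, -2).
v_1 = A·v_0 = (-4, -6).
v_2 = A·v_1 = (-8, -26).
v_3 = A·v_2 = (-44, -94).
v_4 = A·v_3 = (-144, -370).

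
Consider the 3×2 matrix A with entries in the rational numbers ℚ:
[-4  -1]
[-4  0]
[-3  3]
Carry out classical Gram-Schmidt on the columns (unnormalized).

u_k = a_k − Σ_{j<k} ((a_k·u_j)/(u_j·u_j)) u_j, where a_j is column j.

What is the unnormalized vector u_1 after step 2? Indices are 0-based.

u_1 = (-61/41, -20/41, 108/41)

Step 1: u_0 = a_0 = (-4, -4, -3).
Step 2: u_1 = a_1 − (-5/41)·u_0 = (-61/41, -20/41, 108/41).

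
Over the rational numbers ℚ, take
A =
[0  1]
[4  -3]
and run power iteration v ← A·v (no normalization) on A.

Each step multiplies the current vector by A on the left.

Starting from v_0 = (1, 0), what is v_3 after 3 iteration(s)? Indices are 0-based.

v_0 = (1, 0).
v_1 = A·v_0 = (0, 4).
v_2 = A·v_1 = (4, -12).
v_3 = A·v_2 = (-12, 52).

v_3 = (-12, 52)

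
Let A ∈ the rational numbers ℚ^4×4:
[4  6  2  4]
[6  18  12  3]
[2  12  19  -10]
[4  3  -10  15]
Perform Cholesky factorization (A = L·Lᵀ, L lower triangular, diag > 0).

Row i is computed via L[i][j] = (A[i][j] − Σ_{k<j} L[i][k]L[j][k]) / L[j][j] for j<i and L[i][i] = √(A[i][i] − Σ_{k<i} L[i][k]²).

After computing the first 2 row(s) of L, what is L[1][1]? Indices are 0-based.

Step 1: L[0][0] = √(4) = 2.
  L[1][0] = (6) / L[0][0] = 3.
Step 2: L[1][1] = √(9) = 3.

L[1][1] = 3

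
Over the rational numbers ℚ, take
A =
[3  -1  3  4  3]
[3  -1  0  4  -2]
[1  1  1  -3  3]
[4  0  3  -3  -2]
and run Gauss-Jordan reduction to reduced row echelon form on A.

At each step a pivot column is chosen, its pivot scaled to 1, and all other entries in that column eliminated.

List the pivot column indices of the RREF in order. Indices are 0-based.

pivot columns: 0, 1, 2, 3

step 1: normalize row 0 (÷3) = (1, -1/3, 1, 4/3, 1)
  row 1: subtract 3×row0 = (0, 0, -3, 0, -5)
  row 2: subtract 1×row0 = (0, 4/3, 0, -13/3, 2)
  row 3: subtract 4×row0 = (0, 4/3, -1, -25/3, -6)
step 2: exchange rows 1,2
step 2: normalize row 1 (÷4/3) = (0, 1, 0, -13/4, 3/2)
  row 0: subtract -1/3×row1 = (1, 0, 1, 1/4, 3/2)
  row 3: subtract 4/3×row1 = (0, 0, -1, -4, -8)
step 3: normalize row 2 (÷-3) = (0, 0, 1, 0, 5/3)
  row 0: subtract 1×row2 = (1, 0, 0, 1/4, -1/6)
  row 3: subtract -1×row2 = (0, 0, 0, -4, -19/3)
step 4: normalize row 3 (÷-4) = (0, 0, 0, 1, 19/12)
  row 0: subtract 1/4×row3 = (1, 0, 0, 0, -9/16)
  row 1: subtract -13/4×row3 = (0, 1, 0, 0, 319/48)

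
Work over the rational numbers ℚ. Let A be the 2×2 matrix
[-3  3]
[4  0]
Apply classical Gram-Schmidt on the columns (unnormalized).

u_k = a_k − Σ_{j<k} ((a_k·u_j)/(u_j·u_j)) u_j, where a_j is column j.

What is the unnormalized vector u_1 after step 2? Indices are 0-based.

Step 1: u_0 = a_0 = (-3, 4).
Step 2: u_1 = a_1 − (-9/25)·u_0 = (48/25, 36/25).

u_1 = (48/25, 36/25)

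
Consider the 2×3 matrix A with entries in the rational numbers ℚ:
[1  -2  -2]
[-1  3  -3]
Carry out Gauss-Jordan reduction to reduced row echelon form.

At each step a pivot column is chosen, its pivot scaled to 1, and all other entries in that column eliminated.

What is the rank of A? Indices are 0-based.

[1] R0 /= 1  ⇒  (1, -2, -2)
     R1 -= -1·R0  ⇒  (0, 1, -5)
[2] R1 /= 1  ⇒  (0, 1, -5)
     R0 -= -2·R1  ⇒  (1, 0, -12)

rank = 2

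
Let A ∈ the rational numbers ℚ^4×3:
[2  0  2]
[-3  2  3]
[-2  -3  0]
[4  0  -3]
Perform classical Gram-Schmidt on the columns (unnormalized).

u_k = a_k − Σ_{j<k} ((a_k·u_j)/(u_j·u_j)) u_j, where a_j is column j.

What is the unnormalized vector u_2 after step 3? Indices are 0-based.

Step 1: u_0 = a_0 = (2, -3, -2, 4).
Step 2: u_1 = a_1 − (0)·u_0 = (0, 2, -3, 0).
Step 3: u_2 = a_2 − (-17/33)·u_0 − (6/13)·u_1 = (100/33, 76/143, 152/429, -31/33).

u_2 = (100/33, 76/143, 152/429, -31/33)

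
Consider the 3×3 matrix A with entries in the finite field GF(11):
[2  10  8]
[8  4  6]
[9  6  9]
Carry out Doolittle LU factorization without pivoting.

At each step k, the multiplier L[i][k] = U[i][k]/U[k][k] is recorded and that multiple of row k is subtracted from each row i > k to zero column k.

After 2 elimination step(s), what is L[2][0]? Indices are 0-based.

L[2][0] = 10

[col 0] pivot 2
  R1 -= 4*R0 → (0, 8, 7)  (L[1][0] := 4)
  R2 -= 10*R0 → (0, 5, 6)  (L[2][0] := 10)
[col 1] pivot 8
  R2 -= 2*R1 → (0, 0, 3)  (L[2][1] := 2)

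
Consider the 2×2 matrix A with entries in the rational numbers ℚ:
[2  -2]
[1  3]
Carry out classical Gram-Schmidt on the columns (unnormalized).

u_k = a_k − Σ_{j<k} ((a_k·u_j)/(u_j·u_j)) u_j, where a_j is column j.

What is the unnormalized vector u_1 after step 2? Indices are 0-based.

Step 1: u_0 = a_0 = (2, 1).
Step 2: u_1 = a_1 − (-1/5)·u_0 = (-8/5, 16/5).

u_1 = (-8/5, 16/5)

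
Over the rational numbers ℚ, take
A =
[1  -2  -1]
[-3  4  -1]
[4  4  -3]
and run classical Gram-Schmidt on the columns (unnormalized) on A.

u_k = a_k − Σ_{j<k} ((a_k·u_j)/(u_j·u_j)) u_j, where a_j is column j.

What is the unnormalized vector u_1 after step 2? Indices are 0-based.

u_1 = (-27/13, 55/13, 48/13)

Step 1: u_0 = a_0 = (1, -3, 4).
Step 2: u_1 = a_1 − (1/13)·u_0 = (-27/13, 55/13, 48/13).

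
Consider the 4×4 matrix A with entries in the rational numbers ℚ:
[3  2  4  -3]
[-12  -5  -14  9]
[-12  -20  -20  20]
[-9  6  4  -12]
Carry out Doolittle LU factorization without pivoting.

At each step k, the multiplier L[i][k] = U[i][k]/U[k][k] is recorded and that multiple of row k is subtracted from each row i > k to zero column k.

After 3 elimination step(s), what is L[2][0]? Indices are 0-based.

Step 1: pivot at (0,0) is 3.
  row1 ← row1 − (-4)·row0  ⇒  L[1][0]=-4, U row1=(0, 3, 2, -3)
  row2 ← row2 − (-4)·row0  ⇒  L[2][0]=-4, U row2=(0, -12, -4, 8)
  row3 ← row3 − (-3)·row0  ⇒  L[3][0]=-3, U row3=(0, 12, 16, -21)
Step 2: pivot at (1,1) is 3.
  row2 ← row2 − (-4)·row1  ⇒  L[2][1]=-4, U row2=(0, 0, 4, -4)
  row3 ← row3 − (4)·row1  ⇒  L[3][1]=4, U row3=(0, 0, 8, -9)
Step 3: pivot at (2,2) is 4.
  row3 ← row3 − (2)·row2  ⇒  L[3][2]=2, U row3=(0, 0, 0, -1)

L[2][0] = -4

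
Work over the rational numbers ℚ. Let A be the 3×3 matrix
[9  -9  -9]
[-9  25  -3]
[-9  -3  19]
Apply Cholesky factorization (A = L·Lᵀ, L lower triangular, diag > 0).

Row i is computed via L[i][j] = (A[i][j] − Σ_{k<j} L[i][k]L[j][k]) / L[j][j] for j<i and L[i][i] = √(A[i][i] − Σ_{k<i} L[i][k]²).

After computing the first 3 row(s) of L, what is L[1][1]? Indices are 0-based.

Step 1: L[0][0] = √(9) = 3.
  L[1][0] = (-9) / L[0][0] = -3.
Step 2: L[1][1] = √(16) = 4.
  L[2][0] = (-9) / L[0][0] = -3.
  L[2][1] = (-12) / L[1][1] = -3.
Step 3: L[2][2] = √(1) = 1.

L[1][1] = 4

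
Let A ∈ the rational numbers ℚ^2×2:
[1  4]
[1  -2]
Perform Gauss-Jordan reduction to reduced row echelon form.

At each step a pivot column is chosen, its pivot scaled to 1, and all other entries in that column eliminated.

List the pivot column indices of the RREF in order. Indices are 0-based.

pivot columns: 0, 1

step 1: normalize row 0 (÷1) = (1, 4)
  row 1: subtract 1×row0 = (0, -6)
step 2: normalize row 1 (÷-6) = (0, 1)
  row 0: subtract 4×row1 = (1, 0)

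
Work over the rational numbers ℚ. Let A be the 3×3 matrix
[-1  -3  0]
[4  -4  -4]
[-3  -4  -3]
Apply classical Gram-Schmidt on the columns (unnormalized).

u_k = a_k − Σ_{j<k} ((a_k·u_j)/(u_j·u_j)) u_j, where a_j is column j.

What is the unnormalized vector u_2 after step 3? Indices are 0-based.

u_2 = (1904/1065, -68/213, -1088/1065)

Step 1: u_0 = a_0 = (-1, 4, -3).
Step 2: u_1 = a_1 − (-1/26)·u_0 = (-79/26, -50/13, -107/26).
Step 3: u_2 = a_2 − (-7/26)·u_0 − (721/1065)·u_1 = (1904/1065, -68/213, -1088/1065).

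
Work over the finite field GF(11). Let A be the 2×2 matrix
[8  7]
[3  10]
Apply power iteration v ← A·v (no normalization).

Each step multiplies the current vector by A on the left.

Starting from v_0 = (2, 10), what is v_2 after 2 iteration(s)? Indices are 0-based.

v_2 = (0, 9)

v_0 = (2, 10).
v_1 = A·v_0 = (9, 7).
v_2 = A·v_1 = (0, 9).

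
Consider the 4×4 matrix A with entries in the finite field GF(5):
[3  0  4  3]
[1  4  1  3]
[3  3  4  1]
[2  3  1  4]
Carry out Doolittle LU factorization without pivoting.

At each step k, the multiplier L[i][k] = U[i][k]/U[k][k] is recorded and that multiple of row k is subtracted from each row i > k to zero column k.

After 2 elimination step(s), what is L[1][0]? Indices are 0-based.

L[1][0] = 2

k=0: U[0][0]=3
  eliminate (1,0): mult=2, new row 1: (0, 4, 3, 2); set L[1][0]=2
  eliminate (2,0): mult=1, new row 2: (0, 3, 0, 3); set L[2][0]=1
  eliminate (3,0): mult=4, new row 3: (0, 3, 0, 2); set L[3][0]=4
k=1: U[1][1]=4
  eliminate (2,1): mult=2, new row 2: (0, 0, 4, 4); set L[2][1]=2
  eliminate (3,1): mult=2, new row 3: (0, 0, 4, 3); set L[3][1]=2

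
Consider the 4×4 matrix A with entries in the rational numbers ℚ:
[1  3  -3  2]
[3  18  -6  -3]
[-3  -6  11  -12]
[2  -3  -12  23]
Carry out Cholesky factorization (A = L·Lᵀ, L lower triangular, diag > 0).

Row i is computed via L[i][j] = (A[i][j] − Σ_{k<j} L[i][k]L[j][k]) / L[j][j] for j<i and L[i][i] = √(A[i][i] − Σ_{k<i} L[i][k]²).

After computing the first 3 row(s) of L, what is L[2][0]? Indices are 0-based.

Step 1: L[0][0] = √(1) = 1.
  L[1][0] = (3) / L[0][0] = 3.
Step 2: L[1][1] = √(9) = 3.
  L[2][0] = (-3) / L[0][0] = -3.
  L[2][1] = (3) / L[1][1] = 1.
Step 3: L[2][2] = √(1) = 1.

L[2][0] = -3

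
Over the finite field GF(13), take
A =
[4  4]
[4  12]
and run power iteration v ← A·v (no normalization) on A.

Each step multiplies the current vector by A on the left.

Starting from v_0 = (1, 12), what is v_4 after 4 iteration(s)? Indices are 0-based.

v_0 = (1, 12).
v_1 = A·v_0 = (0, 5).
v_2 = A·v_1 = (7, 8).
v_3 = A·v_2 = (8, 7).
v_4 = A·v_3 = (8, 12).

v_4 = (8, 12)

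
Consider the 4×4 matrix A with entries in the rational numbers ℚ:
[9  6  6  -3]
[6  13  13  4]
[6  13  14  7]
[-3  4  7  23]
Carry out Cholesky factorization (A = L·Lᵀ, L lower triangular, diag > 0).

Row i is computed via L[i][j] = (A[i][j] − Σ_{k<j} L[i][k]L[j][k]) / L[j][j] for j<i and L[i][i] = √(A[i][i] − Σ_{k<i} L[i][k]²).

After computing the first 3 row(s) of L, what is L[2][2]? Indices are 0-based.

L[2][2] = 1

Step 1: L[0][0] = √(9) = 3.
  L[1][0] = (6) / L[0][0] = 2.
Step 2: L[1][1] = √(9) = 3.
  L[2][0] = (6) / L[0][0] = 2.
  L[2][1] = (9) / L[1][1] = 3.
Step 3: L[2][2] = √(1) = 1.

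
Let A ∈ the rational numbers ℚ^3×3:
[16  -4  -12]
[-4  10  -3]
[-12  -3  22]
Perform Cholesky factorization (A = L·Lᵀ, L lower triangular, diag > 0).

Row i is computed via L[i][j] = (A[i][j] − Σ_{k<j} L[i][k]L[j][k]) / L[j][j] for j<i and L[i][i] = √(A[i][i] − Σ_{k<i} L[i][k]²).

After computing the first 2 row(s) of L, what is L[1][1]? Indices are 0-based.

L[1][1] = 3

Step 1: L[0][0] = √(16) = 4.
  L[1][0] = (-4) / L[0][0] = -1.
Step 2: L[1][1] = √(9) = 3.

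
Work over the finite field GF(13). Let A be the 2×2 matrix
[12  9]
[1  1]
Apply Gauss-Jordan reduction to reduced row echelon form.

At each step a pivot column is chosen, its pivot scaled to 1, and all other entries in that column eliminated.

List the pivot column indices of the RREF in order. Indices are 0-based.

[1] R0 /= 12  ⇒  (1, 4)
     R1 -= 1·R0  ⇒  (0, 10)
[2] R1 /= 10  ⇒  (0, 1)
     R0 -= 4·R1  ⇒  (1, 0)

pivot columns: 0, 1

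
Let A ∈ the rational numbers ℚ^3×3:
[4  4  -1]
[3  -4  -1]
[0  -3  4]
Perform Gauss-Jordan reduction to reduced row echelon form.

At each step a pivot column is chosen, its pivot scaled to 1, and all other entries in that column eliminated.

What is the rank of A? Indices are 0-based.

rank = 3

[1] R0 /= 4  ⇒  (1, 1, -1/4)
     R1 -= 3·R0  ⇒  (0, -7, -1/4)
[2] R1 /= -7  ⇒  (0, 1, 1/28)
     R0 -= 1·R1  ⇒  (1, 0, -2/7)
     R2 -= -3·R1  ⇒  (0, 0, 115/28)
[3] R2 /= 115/28  ⇒  (0, 0, 1)
     R0 -= -2/7·R2  ⇒  (1, 0, 0)
     R1 -= 1/28·R2  ⇒  (0, 1, 0)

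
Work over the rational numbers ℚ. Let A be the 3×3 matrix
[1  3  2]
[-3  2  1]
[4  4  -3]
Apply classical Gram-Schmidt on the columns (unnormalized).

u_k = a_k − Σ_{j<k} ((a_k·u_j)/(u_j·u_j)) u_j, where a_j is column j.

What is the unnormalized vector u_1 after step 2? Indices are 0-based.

Step 1: u_0 = a_0 = (1, -3, 4).
Step 2: u_1 = a_1 − (1/2)·u_0 = (5/2, 7/2, 2).

u_1 = (5/2, 7/2, 2)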